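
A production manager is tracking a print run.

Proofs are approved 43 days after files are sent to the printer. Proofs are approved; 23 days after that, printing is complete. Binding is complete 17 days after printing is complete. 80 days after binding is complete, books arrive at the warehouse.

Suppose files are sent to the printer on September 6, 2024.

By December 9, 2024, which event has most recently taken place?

Binding is complete

Files are sent to the printer: Sep 6, 2024.
Proofs are approved: Sep 6, 2024 + 43 days = Oct 19, 2024.
Printing is complete: Oct 19, 2024 + 23 days = Nov 11, 2024.
Binding is complete: Nov 11, 2024 + 17 days = Nov 28, 2024.
Books arrive at the warehouse: Nov 28, 2024 + 80 days = Feb 16, 2025.
Dec 9, 2024 falls between when binding is complete (Nov 28, 2024) and when books arrive at the warehouse (Feb 16, 2025).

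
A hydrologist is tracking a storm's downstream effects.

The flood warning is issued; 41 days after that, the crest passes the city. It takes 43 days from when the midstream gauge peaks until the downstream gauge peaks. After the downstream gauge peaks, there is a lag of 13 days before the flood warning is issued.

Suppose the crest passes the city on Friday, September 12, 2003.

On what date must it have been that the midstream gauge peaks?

The crest passes the city: Sep 12, 2003.
The flood warning is issued: Sep 12, 2003 − 41 days = Aug 2, 2003.
The downstream gauge peaks: Aug 2, 2003 − 13 days = Jul 20, 2003.
The midstream gauge peaks: Jul 20, 2003 − 43 days = Jun 7, 2003.

Saturday, June 7, 2003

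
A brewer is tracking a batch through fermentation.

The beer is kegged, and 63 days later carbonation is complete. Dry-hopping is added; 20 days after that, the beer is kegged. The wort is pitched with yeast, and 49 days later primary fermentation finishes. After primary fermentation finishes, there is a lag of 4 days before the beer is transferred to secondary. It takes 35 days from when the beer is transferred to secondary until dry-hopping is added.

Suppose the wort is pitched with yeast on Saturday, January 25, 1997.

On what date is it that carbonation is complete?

Tuesday, July 15, 1997

The wort is pitched with yeast: Jan 25, 1997.
Primary fermentation finishes: Jan 25, 1997 + 49 days = Mar 15, 1997.
The beer is transferred to secondary: Mar 15, 1997 + 4 days = Mar 19, 1997.
Dry-hopping is added: Mar 19, 1997 + 35 days = Apr 23, 1997.
The beer is kegged: Apr 23, 1997 + 20 days = May 13, 1997.
Carbonation is complete: May 13, 1997 + 63 days = Jul 15, 1997.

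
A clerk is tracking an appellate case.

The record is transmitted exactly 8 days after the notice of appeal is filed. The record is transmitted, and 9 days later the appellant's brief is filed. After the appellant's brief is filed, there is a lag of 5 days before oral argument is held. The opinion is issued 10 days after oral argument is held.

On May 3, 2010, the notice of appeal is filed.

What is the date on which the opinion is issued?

Jun 4, 2010

The notice of appeal is filed: May 3, 2010.
The record is transmitted: May 3, 2010 + 8 days = May 11, 2010.
The appellant's brief is filed: May 11, 2010 + 9 days = May 20, 2010.
Oral argument is held: May 20, 2010 + 5 days = May 25, 2010.
The opinion is issued: May 25, 2010 + 10 days = Jun 4, 2010.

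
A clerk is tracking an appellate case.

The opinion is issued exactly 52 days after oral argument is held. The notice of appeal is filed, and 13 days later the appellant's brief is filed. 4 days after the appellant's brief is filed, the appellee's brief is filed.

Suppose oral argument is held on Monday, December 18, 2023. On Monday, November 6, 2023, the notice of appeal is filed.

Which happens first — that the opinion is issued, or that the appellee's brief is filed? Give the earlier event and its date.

Oral argument is held: Dec 18, 2023.
The opinion is issued: Dec 18, 2023 + 52 days = Feb 8, 2024.
The notice of appeal is filed: Nov 6, 2023.
The appellant's brief is filed: Nov 6, 2023 + 13 days = Nov 19, 2023.
The appellee's brief is filed: Nov 19, 2023 + 4 days = Nov 23, 2023.
Comparing: the opinion is issued on Feb 8, 2024 vs the appellee's brief is filed on Nov 23, 2023. Earlier: the appellee's brief is filed.

The appellee's brief is filed — Thursday, November 23, 2023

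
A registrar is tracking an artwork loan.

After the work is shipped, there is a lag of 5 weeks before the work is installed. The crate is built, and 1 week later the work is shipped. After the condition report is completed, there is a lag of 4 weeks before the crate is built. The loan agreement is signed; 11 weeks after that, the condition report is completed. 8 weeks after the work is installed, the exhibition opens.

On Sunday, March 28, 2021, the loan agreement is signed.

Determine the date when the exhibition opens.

Sunday, October 17, 2021

The loan agreement is signed: Mar 28, 2021.
The condition report is completed: Mar 28, 2021 + 11 weeks = Jun 13, 2021.
The crate is built: Jun 13, 2021 + 4 weeks = Jul 11, 2021.
The work is shipped: Jul 11, 2021 + 1 week = Jul 18, 2021.
The work is installed: Jul 18, 2021 + 5 weeks = Aug 22, 2021.
The exhibition opens: Aug 22, 2021 + 8 weeks = Oct 17, 2021.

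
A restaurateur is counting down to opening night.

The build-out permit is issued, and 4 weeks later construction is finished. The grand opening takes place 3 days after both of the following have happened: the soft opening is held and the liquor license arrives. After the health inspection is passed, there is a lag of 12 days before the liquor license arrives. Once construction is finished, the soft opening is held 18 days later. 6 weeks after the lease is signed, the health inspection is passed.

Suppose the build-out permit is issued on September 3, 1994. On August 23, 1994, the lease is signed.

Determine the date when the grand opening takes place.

October 22, 1994

The build-out permit is issued: Sep 3, 1994.
Construction is finished: Sep 3, 1994 + 4 weeks = Oct 1, 1994.
The soft opening is held: Oct 1, 1994 + 18 days = Oct 19, 1994.
The lease is signed: Aug 23, 1994.
The health inspection is passed: Aug 23, 1994 + 6 weeks = Oct 4, 1994.
The liquor license arrives: Oct 4, 1994 + 12 days = Oct 16, 1994.
Both prerequisites met — the soft opening is held (Oct 19, 1994), the liquor license arrives (Oct 16, 1994); the later is Oct 19, 1994.
The grand opening takes place: Oct 19, 1994 + 3 days = Oct 22, 1994.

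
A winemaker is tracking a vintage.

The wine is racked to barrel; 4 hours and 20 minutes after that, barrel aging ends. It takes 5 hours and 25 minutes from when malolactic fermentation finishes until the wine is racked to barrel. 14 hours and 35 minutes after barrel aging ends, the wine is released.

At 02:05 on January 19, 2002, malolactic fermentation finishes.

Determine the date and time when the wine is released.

Malolactic fermentation finishes: 02:05 Jan 19, 2002.
The wine is racked to barrel: 02:05 Jan 19, 2002 + 5h25m = 07:30 Jan 19, 2002.
Barrel aging ends: 07:30 Jan 19, 2002 + 4h20m = 11:50 Jan 19, 2002.
The wine is released: 11:50 Jan 19, 2002 + 14h35m = 02:25 Jan 20, 2002.

02:25 on January 20, 2002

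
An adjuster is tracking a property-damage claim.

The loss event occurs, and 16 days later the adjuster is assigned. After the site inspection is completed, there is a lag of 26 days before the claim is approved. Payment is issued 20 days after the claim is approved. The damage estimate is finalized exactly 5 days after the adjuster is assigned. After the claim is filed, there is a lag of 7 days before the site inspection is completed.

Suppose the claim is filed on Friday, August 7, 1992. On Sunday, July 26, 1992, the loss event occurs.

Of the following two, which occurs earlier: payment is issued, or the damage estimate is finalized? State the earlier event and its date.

The damage estimate is finalized — Sunday, August 16, 1992

The claim is filed: Aug 7, 1992.
The site inspection is completed: Aug 7, 1992 + 7 days = Aug 14, 1992.
The claim is approved: Aug 14, 1992 + 26 days = Sep 9, 1992.
Payment is issued: Sep 9, 1992 + 20 days = Sep 29, 1992.
The loss event occurs: Jul 26, 1992.
The adjuster is assigned: Jul 26, 1992 + 16 days = Aug 11, 1992.
The damage estimate is finalized: Aug 11, 1992 + 5 days = Aug 16, 1992.
Comparing: payment is issued on Sep 29, 1992 vs the damage estimate is finalized on Aug 16, 1992. Earlier: the damage estimate is finalized.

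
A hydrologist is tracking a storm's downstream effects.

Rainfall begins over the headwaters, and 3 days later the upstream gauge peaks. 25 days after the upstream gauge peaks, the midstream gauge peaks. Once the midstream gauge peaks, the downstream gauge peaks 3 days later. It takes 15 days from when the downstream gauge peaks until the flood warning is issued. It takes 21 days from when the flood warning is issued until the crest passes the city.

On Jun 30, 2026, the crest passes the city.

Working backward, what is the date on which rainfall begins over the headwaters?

Apr 24, 2026

The crest passes the city: Jun 30, 2026.
The flood warning is issued: Jun 30, 2026 − 21 days = Jun 9, 2026.
The downstream gauge peaks: Jun 9, 2026 − 15 days = May 25, 2026.
The midstream gauge peaks: May 25, 2026 − 3 days = May 22, 2026.
The upstream gauge peaks: May 22, 2026 − 25 days = Apr 27, 2026.
Rainfall begins over the headwaters: Apr 27, 2026 − 3 days = Apr 24, 2026.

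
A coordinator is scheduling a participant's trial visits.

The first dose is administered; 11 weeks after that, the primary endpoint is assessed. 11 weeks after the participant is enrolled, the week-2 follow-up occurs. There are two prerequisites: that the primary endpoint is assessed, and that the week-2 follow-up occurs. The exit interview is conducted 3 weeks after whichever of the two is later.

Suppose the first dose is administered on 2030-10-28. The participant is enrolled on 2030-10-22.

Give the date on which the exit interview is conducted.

The first dose is administered: Oct 28, 2030.
The primary endpoint is assessed: Oct 28, 2030 + 11 weeks = Jan 13, 2031.
The participant is enrolled: Oct 22, 2030.
The week-2 follow-up occurs: Oct 22, 2030 + 11 weeks = Jan 7, 2031.
Both prerequisites met — the primary endpoint is assessed (Jan 13, 2031), the week-2 follow-up occurs (Jan 7, 2031); the later is Jan 13, 2031.
The exit interview is conducted: Jan 13, 2031 + 3 weeks = Feb 3, 2031.

2031-02-03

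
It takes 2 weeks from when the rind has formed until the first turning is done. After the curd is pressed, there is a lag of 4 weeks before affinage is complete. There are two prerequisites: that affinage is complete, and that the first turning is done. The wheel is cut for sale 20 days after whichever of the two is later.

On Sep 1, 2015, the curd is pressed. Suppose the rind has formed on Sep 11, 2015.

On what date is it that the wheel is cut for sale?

The curd is pressed: Sep 1, 2015.
Affinage is complete: Sep 1, 2015 + 4 weeks = Sep 29, 2015.
The rind has formed: Sep 11, 2015.
The first turning is done: Sep 11, 2015 + 2 weeks = Sep 25, 2015.
Both prerequisites met — affinage is complete (Sep 29, 2015), the first turning is done (Sep 25, 2015); the later is Sep 29, 2015.
The wheel is cut for sale: Sep 29, 2015 + 20 days = Oct 19, 2015.

Oct 19, 2015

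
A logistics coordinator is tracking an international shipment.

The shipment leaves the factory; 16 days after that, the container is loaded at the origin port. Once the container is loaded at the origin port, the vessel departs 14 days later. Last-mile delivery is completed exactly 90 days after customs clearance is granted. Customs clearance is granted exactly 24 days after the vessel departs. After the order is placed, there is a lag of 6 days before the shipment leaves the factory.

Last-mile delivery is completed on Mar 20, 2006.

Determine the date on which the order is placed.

Last-mile delivery is completed: Mar 20, 2006.
Customs clearance is granted: Mar 20, 2006 − 90 days = Dec 20, 2005.
The vessel departs: Dec 20, 2005 − 24 days = Nov 26, 2005.
The container is loaded at the origin port: Nov 26, 2005 − 14 days = Nov 12, 2005.
The shipment leaves the factory: Nov 12, 2005 − 16 days = Oct 27, 2005.
The order is placed: Oct 27, 2005 − 6 days = Oct 21, 2005.

Oct 21, 2005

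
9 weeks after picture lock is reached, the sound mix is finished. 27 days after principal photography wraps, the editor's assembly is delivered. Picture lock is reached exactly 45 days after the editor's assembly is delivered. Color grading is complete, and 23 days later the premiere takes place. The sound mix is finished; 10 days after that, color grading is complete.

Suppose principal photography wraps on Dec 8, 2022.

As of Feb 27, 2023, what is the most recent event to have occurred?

Principal photography wraps: Dec 8, 2022.
The editor's assembly is delivered: Dec 8, 2022 + 27 days = Jan 4, 2023.
Picture lock is reached: Jan 4, 2023 + 45 days = Feb 18, 2023.
The sound mix is finished: Feb 18, 2023 + 9 weeks = Apr 22, 2023.
Color grading is complete: Apr 22, 2023 + 10 days = May 2, 2023.
The premiere takes place: May 2, 2023 + 23 days = May 25, 2023.
Feb 27, 2023 falls between when picture lock is reached (Feb 18, 2023) and when the sound mix is finished (Apr 22, 2023).

Picture lock is reached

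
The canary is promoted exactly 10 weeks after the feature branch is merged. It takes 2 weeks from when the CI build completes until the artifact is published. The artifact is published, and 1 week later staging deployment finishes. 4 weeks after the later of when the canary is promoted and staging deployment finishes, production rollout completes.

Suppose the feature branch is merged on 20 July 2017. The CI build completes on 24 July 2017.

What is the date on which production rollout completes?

The feature branch is merged: Jul 20, 2017.
The canary is promoted: Jul 20, 2017 + 10 weeks = Sep 28, 2017.
The CI build completes: Jul 24, 2017.
The artifact is published: Jul 24, 2017 + 2 weeks = Aug 7, 2017.
Staging deployment finishes: Aug 7, 2017 + 1 week = Aug 14, 2017.
Both prerequisites met — the canary is promoted (Sep 28, 2017), staging deployment finishes (Aug 14, 2017); the later is Sep 28, 2017.
Production rollout completes: Sep 28, 2017 + 4 weeks = Oct 26, 2017.

26 October 2017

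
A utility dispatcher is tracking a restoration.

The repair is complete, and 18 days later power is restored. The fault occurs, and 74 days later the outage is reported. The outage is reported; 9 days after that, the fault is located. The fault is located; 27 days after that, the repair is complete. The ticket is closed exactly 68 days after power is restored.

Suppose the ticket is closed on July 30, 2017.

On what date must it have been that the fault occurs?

The ticket is closed: Jul 30, 2017.
Power is restored: Jul 30, 2017 − 68 days = May 23, 2017.
The repair is complete: May 23, 2017 − 18 days = May 5, 2017.
The fault is located: May 5, 2017 − 27 days = Apr 8, 2017.
The outage is reported: Apr 8, 2017 − 9 days = Mar 30, 2017.
The fault occurs: Mar 30, 2017 − 74 days = Jan 15, 2017.

January 15, 2017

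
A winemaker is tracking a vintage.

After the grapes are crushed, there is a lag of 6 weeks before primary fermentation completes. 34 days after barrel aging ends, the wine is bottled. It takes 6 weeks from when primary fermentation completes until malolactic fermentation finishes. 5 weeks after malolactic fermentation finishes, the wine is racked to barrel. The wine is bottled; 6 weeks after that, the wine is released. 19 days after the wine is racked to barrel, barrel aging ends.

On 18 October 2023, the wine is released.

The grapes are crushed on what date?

The wine is released: Oct 18, 2023.
The wine is bottled: Oct 18, 2023 − 6 weeks = Sep 6, 2023.
Barrel aging ends: Sep 6, 2023 − 34 days = Aug 3, 2023.
The wine is racked to barrel: Aug 3, 2023 − 19 days = Jul 15, 2023.
Malolactic fermentation finishes: Jul 15, 2023 − 5 weeks = Jun 10, 2023.
Primary fermentation completes: Jun 10, 2023 − 6 weeks = Apr 29, 2023.
The grapes are crushed: Apr 29, 2023 − 6 weeks = Mar 18, 2023.

18 March 2023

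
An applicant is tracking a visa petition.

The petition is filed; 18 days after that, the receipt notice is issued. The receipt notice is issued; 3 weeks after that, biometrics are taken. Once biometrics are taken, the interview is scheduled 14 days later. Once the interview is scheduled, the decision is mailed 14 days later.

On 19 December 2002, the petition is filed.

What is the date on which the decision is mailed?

24 February 2003

The petition is filed: Dec 19, 2002.
The receipt notice is issued: Dec 19, 2002 + 18 days = Jan 6, 2003.
Biometrics are taken: Jan 6, 2003 + 3 weeks = Jan 27, 2003.
The interview is scheduled: Jan 27, 2003 + 14 days = Feb 10, 2003.
The decision is mailed: Feb 10, 2003 + 14 days = Feb 24, 2003.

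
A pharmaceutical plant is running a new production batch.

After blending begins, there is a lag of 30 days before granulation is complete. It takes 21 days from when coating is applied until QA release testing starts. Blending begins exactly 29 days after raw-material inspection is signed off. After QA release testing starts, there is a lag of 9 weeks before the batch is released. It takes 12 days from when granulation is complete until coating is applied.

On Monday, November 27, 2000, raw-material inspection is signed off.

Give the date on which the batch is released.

Tuesday, May 1, 2001

Raw-material inspection is signed off: Nov 27, 2000.
Blending begins: Nov 27, 2000 + 29 days = Dec 26, 2000.
Granulation is complete: Dec 26, 2000 + 30 days = Jan 25, 2001.
Coating is applied: Jan 25, 2001 + 12 days = Feb 6, 2001.
QA release testing starts: Feb 6, 2001 + 21 days = Feb 27, 2001.
The batch is released: Feb 27, 2001 + 9 weeks = May 1, 2001.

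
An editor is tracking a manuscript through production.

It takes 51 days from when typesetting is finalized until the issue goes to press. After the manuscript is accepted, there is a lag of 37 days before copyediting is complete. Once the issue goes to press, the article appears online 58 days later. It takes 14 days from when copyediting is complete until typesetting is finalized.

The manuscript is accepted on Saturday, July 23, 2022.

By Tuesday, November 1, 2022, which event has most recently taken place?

The manuscript is accepted: Jul 23, 2022.
Copyediting is complete: Jul 23, 2022 + 37 days = Aug 29, 2022.
Typesetting is finalized: Aug 29, 2022 + 14 days = Sep 12, 2022.
The issue goes to press: Sep 12, 2022 + 51 days = Nov 2, 2022.
The article appears online: Nov 2, 2022 + 58 days = Dec 30, 2022.
Nov 1, 2022 falls between when typesetting is finalized (Sep 12, 2022) and when the issue goes to press (Nov 2, 2022).

Typesetting is finalized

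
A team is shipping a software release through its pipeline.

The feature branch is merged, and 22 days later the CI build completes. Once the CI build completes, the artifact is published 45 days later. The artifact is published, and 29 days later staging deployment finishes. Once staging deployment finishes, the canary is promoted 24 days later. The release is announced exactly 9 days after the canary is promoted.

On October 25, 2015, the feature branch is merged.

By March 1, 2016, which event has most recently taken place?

The canary is promoted

The feature branch is merged: Oct 25, 2015.
The CI build completes: Oct 25, 2015 + 22 days = Nov 16, 2015.
The artifact is published: Nov 16, 2015 + 45 days = Dec 31, 2015.
Staging deployment finishes: Dec 31, 2015 + 29 days = Jan 29, 2016.
The canary is promoted: Jan 29, 2016 + 24 days = Feb 22, 2016.
The release is announced: Feb 22, 2016 + 9 days = Mar 2, 2016.
Mar 1, 2016 falls between when the canary is promoted (Feb 22, 2016) and when the release is announced (Mar 2, 2016).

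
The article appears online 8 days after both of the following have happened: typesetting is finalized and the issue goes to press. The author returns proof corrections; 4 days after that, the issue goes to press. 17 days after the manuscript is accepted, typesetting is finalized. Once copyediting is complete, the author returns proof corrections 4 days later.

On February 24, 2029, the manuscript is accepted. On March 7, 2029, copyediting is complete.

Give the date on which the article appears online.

March 23, 2029

The manuscript is accepted: Feb 24, 2029.
Typesetting is finalized: Feb 24, 2029 + 17 days = Mar 13, 2029.
Copyediting is complete: Mar 7, 2029.
The author returns proof corrections: Mar 7, 2029 + 4 days = Mar 11, 2029.
The issue goes to press: Mar 11, 2029 + 4 days = Mar 15, 2029.
Both prerequisites met — typesetting is finalized (Mar 13, 2029), the issue goes to press (Mar 15, 2029); the later is Mar 15, 2029.
The article appears online: Mar 15, 2029 + 8 days = Mar 23, 2029.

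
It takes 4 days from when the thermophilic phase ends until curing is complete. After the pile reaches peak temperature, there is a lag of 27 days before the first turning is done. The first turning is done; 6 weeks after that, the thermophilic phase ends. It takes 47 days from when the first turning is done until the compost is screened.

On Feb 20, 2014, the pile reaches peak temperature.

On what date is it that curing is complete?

May 4, 2014

The pile reaches peak temperature: Feb 20, 2014.
The first turning is done: Feb 20, 2014 + 27 days = Mar 19, 2014.
The thermophilic phase ends: Mar 19, 2014 + 6 weeks = Apr 30, 2014.
Curing is complete: Apr 30, 2014 + 4 days = May 4, 2014.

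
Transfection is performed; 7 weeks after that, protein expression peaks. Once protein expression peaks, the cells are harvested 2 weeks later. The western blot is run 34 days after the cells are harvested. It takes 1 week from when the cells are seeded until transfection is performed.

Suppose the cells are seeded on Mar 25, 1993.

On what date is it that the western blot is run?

The cells are seeded: Mar 25, 1993.
Transfection is performed: Mar 25, 1993 + 1 week = Apr 1, 1993.
Protein expression peaks: Apr 1, 1993 + 7 weeks = May 20, 1993.
The cells are harvested: May 20, 1993 + 2 weeks = Jun 3, 1993.
The western blot is run: Jun 3, 1993 + 34 days = Jul 7, 1993.

Jul 7, 1993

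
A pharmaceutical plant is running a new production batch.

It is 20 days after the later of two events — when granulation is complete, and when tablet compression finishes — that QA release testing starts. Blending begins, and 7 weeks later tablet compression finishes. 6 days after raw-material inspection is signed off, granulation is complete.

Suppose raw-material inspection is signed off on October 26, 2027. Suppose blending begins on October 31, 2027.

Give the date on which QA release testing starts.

January 8, 2028

Raw-material inspection is signed off: Oct 26, 2027.
Granulation is complete: Oct 26, 2027 + 6 days = Nov 1, 2027.
Blending begins: Oct 31, 2027.
Tablet compression finishes: Oct 31, 2027 + 7 weeks = Dec 19, 2027.
Both prerequisites met — granulation is complete (Nov 1, 2027), tablet compression finishes (Dec 19, 2027); the later is Dec 19, 2027.
QA release testing starts: Dec 19, 2027 + 20 days = Jan 8, 2028.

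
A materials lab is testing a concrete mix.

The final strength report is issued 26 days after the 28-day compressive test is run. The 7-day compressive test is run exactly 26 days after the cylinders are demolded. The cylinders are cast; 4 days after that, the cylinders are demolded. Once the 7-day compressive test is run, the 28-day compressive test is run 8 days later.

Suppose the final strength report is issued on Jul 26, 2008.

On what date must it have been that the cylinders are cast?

The final strength report is issued: Jul 26, 2008.
The 28-day compressive test is run: Jul 26, 2008 − 26 days = Jun 30, 2008.
The 7-day compressive test is run: Jun 30, 2008 − 8 days = Jun 22, 2008.
The cylinders are demolded: Jun 22, 2008 − 26 days = May 27, 2008.
The cylinders are cast: May 27, 2008 − 4 days = May 23, 2008.

May 23, 2008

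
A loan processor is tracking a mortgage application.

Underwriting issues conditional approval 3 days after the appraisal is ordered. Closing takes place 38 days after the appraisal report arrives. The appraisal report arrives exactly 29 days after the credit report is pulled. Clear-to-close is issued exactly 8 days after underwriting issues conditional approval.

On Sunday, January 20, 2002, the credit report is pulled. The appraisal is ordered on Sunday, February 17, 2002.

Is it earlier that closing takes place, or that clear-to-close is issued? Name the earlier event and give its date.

The credit report is pulled: Jan 20, 2002.
The appraisal report arrives: Jan 20, 2002 + 29 days = Feb 18, 2002.
Closing takes place: Feb 18, 2002 + 38 days = Mar 28, 2002.
The appraisal is ordered: Feb 17, 2002.
Underwriting issues conditional approval: Feb 17, 2002 + 3 days = Feb 20, 2002.
Clear-to-close is issued: Feb 20, 2002 + 8 days = Feb 28, 2002.
Comparing: closing takes place on Mar 28, 2002 vs clear-to-close is issued on Feb 28, 2002. Earlier: clear-to-close is issued.

Clear-to-close is issued — Thursday, February 28, 2002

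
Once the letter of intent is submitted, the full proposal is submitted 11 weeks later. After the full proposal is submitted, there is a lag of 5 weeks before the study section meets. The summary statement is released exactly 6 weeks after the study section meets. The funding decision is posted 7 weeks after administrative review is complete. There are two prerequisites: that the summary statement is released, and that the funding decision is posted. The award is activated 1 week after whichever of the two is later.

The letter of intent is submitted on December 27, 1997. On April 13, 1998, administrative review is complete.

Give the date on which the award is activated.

June 8, 1998

The letter of intent is submitted: Dec 27, 1997.
The full proposal is submitted: Dec 27, 1997 + 11 weeks = Mar 14, 1998.
The study section meets: Mar 14, 1998 + 5 weeks = Apr 18, 1998.
The summary statement is released: Apr 18, 1998 + 6 weeks = May 30, 1998.
Administrative review is complete: Apr 13, 1998.
The funding decision is posted: Apr 13, 1998 + 7 weeks = Jun 1, 1998.
Both prerequisites met — the summary statement is released (May 30, 1998), the funding decision is posted (Jun 1, 1998); the later is Jun 1, 1998.
The award is activated: Jun 1, 1998 + 1 week = Jun 8, 1998.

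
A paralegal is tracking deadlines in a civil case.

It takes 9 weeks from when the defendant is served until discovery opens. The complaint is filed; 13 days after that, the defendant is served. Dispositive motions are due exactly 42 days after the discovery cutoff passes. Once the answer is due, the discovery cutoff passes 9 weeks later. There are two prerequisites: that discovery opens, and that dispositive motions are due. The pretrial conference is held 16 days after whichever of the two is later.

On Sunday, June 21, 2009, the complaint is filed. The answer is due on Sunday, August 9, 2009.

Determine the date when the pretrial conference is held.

Tuesday, December 8, 2009

The complaint is filed: Jun 21, 2009.
The defendant is served: Jun 21, 2009 + 13 days = Jul 4, 2009.
Discovery opens: Jul 4, 2009 + 9 weeks = Sep 5, 2009.
The answer is due: Aug 9, 2009.
The discovery cutoff passes: Aug 9, 2009 + 9 weeks = Oct 11, 2009.
Dispositive motions are due: Oct 11, 2009 + 42 days = Nov 22, 2009.
Both prerequisites met — discovery opens (Sep 5, 2009), dispositive motions are due (Nov 22, 2009); the later is Nov 22, 2009.
The pretrial conference is held: Nov 22, 2009 + 16 days = Dec 8, 2009.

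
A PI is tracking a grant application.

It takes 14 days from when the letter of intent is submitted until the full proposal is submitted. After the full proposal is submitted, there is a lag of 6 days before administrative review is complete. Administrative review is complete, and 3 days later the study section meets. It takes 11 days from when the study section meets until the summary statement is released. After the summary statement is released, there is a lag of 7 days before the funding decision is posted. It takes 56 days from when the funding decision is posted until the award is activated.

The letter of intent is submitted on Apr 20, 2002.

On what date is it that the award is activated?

The letter of intent is submitted: Apr 20, 2002.
The full proposal is submitted: Apr 20, 2002 + 14 days = May 4, 2002.
Administrative review is complete: May 4, 2002 + 6 days = May 10, 2002.
The study section meets: May 10, 2002 + 3 days = May 13, 2002.
The summary statement is released: May 13, 2002 + 11 days = May 24, 2002.
The funding decision is posted: May 24, 2002 + 7 days = May 31, 2002.
The award is activated: May 31, 2002 + 56 days = Jul 26, 2002.

Jul 26, 2002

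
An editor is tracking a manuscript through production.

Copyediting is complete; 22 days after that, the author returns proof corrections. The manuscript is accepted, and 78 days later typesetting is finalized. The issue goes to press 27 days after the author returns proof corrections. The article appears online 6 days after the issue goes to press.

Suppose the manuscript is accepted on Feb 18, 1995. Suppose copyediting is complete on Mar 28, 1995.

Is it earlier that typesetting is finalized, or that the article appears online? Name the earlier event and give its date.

Typesetting is finalized — May 7, 1995

The manuscript is accepted: Feb 18, 1995.
Typesetting is finalized: Feb 18, 1995 + 78 days = May 7, 1995.
Copyediting is complete: Mar 28, 1995.
The author returns proof corrections: Mar 28, 1995 + 22 days = Apr 19, 1995.
The issue goes to press: Apr 19, 1995 + 27 days = May 16, 1995.
The article appears online: May 16, 1995 + 6 days = May 22, 1995.
Comparing: typesetting is finalized on May 7, 1995 vs the article appears online on May 22, 1995. Earlier: typesetting is finalized.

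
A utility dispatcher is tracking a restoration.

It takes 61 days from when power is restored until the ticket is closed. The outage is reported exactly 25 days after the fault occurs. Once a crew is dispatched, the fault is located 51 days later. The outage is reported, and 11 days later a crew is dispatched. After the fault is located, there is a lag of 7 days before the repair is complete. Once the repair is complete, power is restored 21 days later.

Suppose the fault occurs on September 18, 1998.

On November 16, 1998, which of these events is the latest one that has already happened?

The fault occurs: Sep 18, 1998.
The outage is reported: Sep 18, 1998 + 25 days = Oct 13, 1998.
A crew is dispatched: Oct 13, 1998 + 11 days = Oct 24, 1998.
The fault is located: Oct 24, 1998 + 51 days = Dec 14, 1998.
The repair is complete: Dec 14, 1998 + 7 days = Dec 21, 1998.
Power is restored: Dec 21, 1998 + 21 days = Jan 11, 1999.
The ticket is closed: Jan 11, 1999 + 61 days = Mar 13, 1999.
Nov 16, 1998 falls between when a crew is dispatched (Oct 24, 1998) and when the fault is located (Dec 14, 1998).

A crew is dispatched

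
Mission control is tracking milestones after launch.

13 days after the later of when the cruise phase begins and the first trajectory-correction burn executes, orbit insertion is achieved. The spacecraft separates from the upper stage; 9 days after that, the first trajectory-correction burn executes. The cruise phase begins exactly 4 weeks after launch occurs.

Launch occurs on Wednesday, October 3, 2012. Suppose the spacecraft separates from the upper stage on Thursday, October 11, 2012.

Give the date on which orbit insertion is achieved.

Launch occurs: Oct 3, 2012.
The cruise phase begins: Oct 3, 2012 + 4 weeks = Oct 31, 2012.
The spacecraft separates from the upper stage: Oct 11, 2012.
The first trajectory-correction burn executes: Oct 11, 2012 + 9 days = Oct 20, 2012.
Both prerequisites met — the cruise phase begins (Oct 31, 2012), the first trajectory-correction burn executes (Oct 20, 2012); the later is Oct 31, 2012.
Orbit insertion is achieved: Oct 31, 2012 + 13 days = Nov 13, 2012.

Tuesday, November 13, 2012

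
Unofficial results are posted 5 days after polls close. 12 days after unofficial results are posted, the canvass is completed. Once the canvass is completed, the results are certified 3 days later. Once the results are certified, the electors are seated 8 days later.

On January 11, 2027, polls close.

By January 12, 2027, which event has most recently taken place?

Polls close

Polls close: Jan 11, 2027.
Unofficial results are posted: Jan 11, 2027 + 5 days = Jan 16, 2027.
The canvass is completed: Jan 16, 2027 + 12 days = Jan 28, 2027.
The results are certified: Jan 28, 2027 + 3 days = Jan 31, 2027.
The electors are seated: Jan 31, 2027 + 8 days = Feb 8, 2027.
Jan 12, 2027 falls between when polls close (Jan 11, 2027) and when unofficial results are posted (Jan 16, 2027).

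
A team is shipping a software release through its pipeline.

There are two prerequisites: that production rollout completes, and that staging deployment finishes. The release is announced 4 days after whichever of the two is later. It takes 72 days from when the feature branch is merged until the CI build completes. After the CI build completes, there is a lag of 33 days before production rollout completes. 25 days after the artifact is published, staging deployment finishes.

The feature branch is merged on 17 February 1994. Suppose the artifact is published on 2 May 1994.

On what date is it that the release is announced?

The feature branch is merged: Feb 17, 1994.
The CI build completes: Feb 17, 1994 + 72 days = Apr 30, 1994.
Production rollout completes: Apr 30, 1994 + 33 days = Jun 2, 1994.
The artifact is published: May 2, 1994.
Staging deployment finishes: May 2, 1994 + 25 days = May 27, 1994.
Both prerequisites met — production rollout completes (Jun 2, 1994), staging deployment finishes (May 27, 1994); the later is Jun 2, 1994.
The release is announced: Jun 2, 1994 + 4 days = Jun 6, 1994.

6 June 1994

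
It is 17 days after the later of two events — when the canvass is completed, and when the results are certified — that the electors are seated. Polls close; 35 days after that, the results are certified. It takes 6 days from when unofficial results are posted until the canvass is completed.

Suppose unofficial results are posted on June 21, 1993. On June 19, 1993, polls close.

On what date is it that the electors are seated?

Unofficial results are posted: Jun 21, 1993.
The canvass is completed: Jun 21, 1993 + 6 days = Jun 27, 1993.
Polls close: Jun 19, 1993.
The results are certified: Jun 19, 1993 + 35 days = Jul 24, 1993.
Both prerequisites met — the canvass is completed (Jun 27, 1993), the results are certified (Jul 24, 1993); the later is Jul 24, 1993.
The electors are seated: Jul 24, 1993 + 17 days = Aug 10, 1993.

August 10, 1993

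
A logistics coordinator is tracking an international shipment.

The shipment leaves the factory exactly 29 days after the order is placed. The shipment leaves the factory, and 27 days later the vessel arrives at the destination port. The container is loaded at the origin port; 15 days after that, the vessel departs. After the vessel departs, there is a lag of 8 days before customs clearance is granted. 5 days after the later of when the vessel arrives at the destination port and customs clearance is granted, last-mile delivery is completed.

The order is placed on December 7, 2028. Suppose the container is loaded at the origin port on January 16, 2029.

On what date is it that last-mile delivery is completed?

The order is placed: Dec 7, 2028.
The shipment leaves the factory: Dec 7, 2028 + 29 days = Jan 5, 2029.
The vessel arrives at the destination port: Jan 5, 2029 + 27 days = Feb 1, 2029.
The container is loaded at the origin port: Jan 16, 2029.
The vessel departs: Jan 16, 2029 + 15 days = Jan 31, 2029.
Customs clearance is granted: Jan 31, 2029 + 8 days = Feb 8, 2029.
Both prerequisites met — the vessel arrives at the destination port (Feb 1, 2029), customs clearance is granted (Feb 8, 2029); the later is Feb 8, 2029.
Last-mile delivery is completed: Feb 8, 2029 + 5 days = Feb 13, 2029.

February 13, 2029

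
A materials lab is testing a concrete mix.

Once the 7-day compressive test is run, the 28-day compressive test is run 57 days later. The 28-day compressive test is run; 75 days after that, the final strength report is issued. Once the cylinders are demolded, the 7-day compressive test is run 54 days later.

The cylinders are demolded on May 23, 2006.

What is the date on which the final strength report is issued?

The cylinders are demolded: May 23, 2006.
The 7-day compressive test is run: May 23, 2006 + 54 days = Jul 16, 2006.
The 28-day compressive test is run: Jul 16, 2006 + 57 days = Sep 11, 2006.
The final strength report is issued: Sep 11, 2006 + 75 days = Nov 25, 2006.

November 25, 2006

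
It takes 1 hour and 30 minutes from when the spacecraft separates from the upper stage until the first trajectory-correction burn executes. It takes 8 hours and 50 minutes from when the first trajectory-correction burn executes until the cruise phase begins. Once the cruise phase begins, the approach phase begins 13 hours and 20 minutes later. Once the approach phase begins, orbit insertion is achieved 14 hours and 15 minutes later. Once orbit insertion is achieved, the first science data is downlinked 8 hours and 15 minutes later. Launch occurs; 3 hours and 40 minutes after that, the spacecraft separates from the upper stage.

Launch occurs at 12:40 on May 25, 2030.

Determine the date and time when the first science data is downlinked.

14:30 on May 27, 2030

Launch occurs: 12:40 May 25, 2030.
The spacecraft separates from the upper stage: 12:40 May 25, 2030 + 3h40m = 16:20 May 25, 2030.
The first trajectory-correction burn executes: 16:20 May 25, 2030 + 1h30m = 17:50 May 25, 2030.
The cruise phase begins: 17:50 May 25, 2030 + 8h50m = 02:40 May 26, 2030.
The approach phase begins: 02:40 May 26, 2030 + 13h20m = 16:00 May 26, 2030.
Orbit insertion is achieved: 16:00 May 26, 2030 + 14h15m = 06:15 May 27, 2030.
The first science data is downlinked: 06:15 May 27, 2030 + 8h15m = 14:30 May 27, 2030.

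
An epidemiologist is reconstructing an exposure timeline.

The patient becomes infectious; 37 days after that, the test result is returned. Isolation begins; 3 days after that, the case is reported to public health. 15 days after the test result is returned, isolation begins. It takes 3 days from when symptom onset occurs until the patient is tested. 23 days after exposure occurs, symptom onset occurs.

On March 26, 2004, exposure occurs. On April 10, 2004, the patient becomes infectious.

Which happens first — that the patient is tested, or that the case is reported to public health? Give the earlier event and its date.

The patient is tested — April 21, 2004

Exposure occurs: Mar 26, 2004.
Symptom onset occurs: Mar 26, 2004 + 23 days = Apr 18, 2004.
The patient is tested: Apr 18, 2004 + 3 days = Apr 21, 2004.
The patient becomes infectious: Apr 10, 2004.
The test result is returned: Apr 10, 2004 + 37 days = May 17, 2004.
Isolation begins: May 17, 2004 + 15 days = Jun 1, 2004.
The case is reported to public health: Jun 1, 2004 + 3 days = Jun 4, 2004.
Comparing: the patient is tested on Apr 21, 2004 vs the case is reported to public health on Jun 4, 2004. Earlier: the patient is tested.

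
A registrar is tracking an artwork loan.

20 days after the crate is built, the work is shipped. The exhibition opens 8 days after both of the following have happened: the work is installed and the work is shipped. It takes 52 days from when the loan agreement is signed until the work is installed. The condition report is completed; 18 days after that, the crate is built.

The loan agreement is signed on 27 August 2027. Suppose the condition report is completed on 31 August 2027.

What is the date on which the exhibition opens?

26 October 2027

The loan agreement is signed: Aug 27, 2027.
The work is installed: Aug 27, 2027 + 52 days = Oct 18, 2027.
The condition report is completed: Aug 31, 2027.
The crate is built: Aug 31, 2027 + 18 days = Sep 18, 2027.
The work is shipped: Sep 18, 2027 + 20 days = Oct 8, 2027.
Both prerequisites met — the work is installed (Oct 18, 2027), the work is shipped (Oct 8, 2027); the later is Oct 18, 2027.
The exhibition opens: Oct 18, 2027 + 8 days = Oct 26, 2027.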